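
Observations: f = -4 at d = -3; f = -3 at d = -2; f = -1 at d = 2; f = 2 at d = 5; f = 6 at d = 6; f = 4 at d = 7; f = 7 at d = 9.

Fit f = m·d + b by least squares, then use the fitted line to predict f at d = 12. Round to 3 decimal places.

f̂ = 9.432

The normal system AᵀA·[m, b]ᵀ = Aᵀf is [[208, 24]; [24, 7]]·[m, b]ᵀ = [153, 11]ᵀ.
det = 208·7 − 24² = 880.
m = (153·7 − 24·11)/880 = 807/880; b = (208·11 − 24·153)/880 = -173/110.
At d = 12: f̂ = (807/880)·(12) + (-173/110)·(1) = 415/44.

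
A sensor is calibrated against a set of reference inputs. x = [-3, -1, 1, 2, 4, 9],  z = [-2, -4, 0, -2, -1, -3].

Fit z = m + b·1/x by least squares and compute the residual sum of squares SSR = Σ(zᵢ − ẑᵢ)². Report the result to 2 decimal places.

SSR = 2.83

Compute the Gram sums: Σ1 = 6, Σ1/x = 19/36, Σ1/x·1/x = 3157/1296.
For Aᵀz: Σz = -12, Σ1/x·z = 37/12.
AᵀA·[m, b]ᵀ = Aᵀz becomes [[6, 19/36]; [19/36, 3157/1296]]·[m, b]ᵀ = [-12, 37/12]ᵀ.
Δ = 6·(3157/1296) − (19/36)² = 18581/1296.
m = ((-12)·(3157/1296) − (19/36)·(37/12))/(18581/1296) = -39993/18581; b = (6·(37/12) − (19/36)·(-12))/(18581/1296) = 32184/18581.
Residuals: 13559/18581, -2147/18581, 7809/18581, -13261/18581, 13366/18581, -19326/18581; SSR = 52604/18581.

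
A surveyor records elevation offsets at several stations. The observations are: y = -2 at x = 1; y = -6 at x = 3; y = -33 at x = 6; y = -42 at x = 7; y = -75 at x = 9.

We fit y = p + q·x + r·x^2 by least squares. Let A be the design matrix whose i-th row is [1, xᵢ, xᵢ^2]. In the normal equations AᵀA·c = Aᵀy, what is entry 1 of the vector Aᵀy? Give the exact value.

Entry 1 ↔ basis 1, so (Aᵀy)_{1} = Σᵢ yᵢ = (1)·(-2) + (1)·(-6) + (1)·(-33) + (1)·(-42) + (1)·(-75) = -158.

-158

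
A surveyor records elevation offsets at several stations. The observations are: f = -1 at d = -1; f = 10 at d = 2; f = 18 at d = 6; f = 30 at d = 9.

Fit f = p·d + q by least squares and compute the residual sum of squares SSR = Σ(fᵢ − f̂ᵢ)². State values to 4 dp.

SSR = 8.5948

Compute the Gram sums: Σd·d = 122, Σd = 16, Σ1 = 4.
And Σd·f = 399, Σf = 57.
MᵀM·[p, q]ᵀ = Mᵀf becomes [[122, 16]; [16, 4]]·[p, q]ᵀ = [399, 57]ᵀ.
Determinant 122·4 − 16² = 232.
p = (399·4 − 16·57)/232 = 171/58; q = (122·57 − 16·399)/232 = 285/116.
Residuals: -59/116, 191/116, -249/116, 117/116; SSR = 997/116.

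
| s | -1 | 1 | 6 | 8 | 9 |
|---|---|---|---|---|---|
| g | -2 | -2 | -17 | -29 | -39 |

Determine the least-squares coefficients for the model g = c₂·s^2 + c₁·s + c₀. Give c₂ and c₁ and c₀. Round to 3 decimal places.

Forming XᵀX = [[11955, 1457, 183]; [1457, 183, 23]; [183, 23, 5]] and Xᵀg = [-5631, -685, -89]ᵀ gives XᵀX·[c₂, c₁, c₀]ᵀ = Xᵀg.
Solving the 3×3 system (Gaussian elimination) gives c₂ = -17116/34231, c₁ = 14193/34231, c₀ = -48154/34231.

c₂ = -0.500, c₁ = 0.415, c₀ = -1.407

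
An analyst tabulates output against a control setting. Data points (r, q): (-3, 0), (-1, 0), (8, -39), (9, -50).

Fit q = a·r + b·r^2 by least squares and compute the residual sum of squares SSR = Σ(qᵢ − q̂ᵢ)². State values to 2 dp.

SSR = 2.44

Entries of XᵀX: Σr·r = 155, Σr·r^2 = 1213, Σr^2·r^2 = 10739.
For Xᵀq: Σr·q = -762, Σr^2·q = -6546.
So XᵀX·[a, b]ᵀ = Xᵀq: [[155, 1213]; [1213, 10739]]·[a, b]ᵀ = [-762, -6546]ᵀ.
Eliminating b: 10739·(row 1) − 1213·(row 2) gives 193176·a = 10739·(-762) − 1213·(-6546) = -242820, so a = -6745/5366.
Then b = ((-6546) − 1213·(-6745/5366))/10739 = -2509/5366.
Residuals: 1173/2683, -2118/2683, 2631/2683, -2183/2683; SSR = 6541/2683.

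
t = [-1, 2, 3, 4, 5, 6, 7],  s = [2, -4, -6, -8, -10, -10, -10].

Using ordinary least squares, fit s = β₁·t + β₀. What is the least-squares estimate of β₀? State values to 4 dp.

With design matrix M, MᵀM = [[140, 26]; [26, 7]] and Mᵀs = [-240, -46]ᵀ.
Eliminating β₀: 7·(row 1) − 26·(row 2) gives 304·β₁ = 7·(-240) − 26·(-46) = -484, so β₁ = -121/76.
Then β₀ = ((-46) − 26·(-121/76))/7 = -25/38.

β₀ = -0.6579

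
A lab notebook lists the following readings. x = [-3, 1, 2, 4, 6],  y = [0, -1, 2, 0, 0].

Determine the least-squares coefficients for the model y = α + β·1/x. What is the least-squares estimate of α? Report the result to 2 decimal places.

α = 0.31

The normal system MᵀM·[α, β]ᵀ = Mᵀy is [[5, 19/12]; [19/12, 209/144]]·[α, β]ᵀ = [1, 0]ᵀ.
Δ = 5·(209/144) − (19/12)² = 19/4.
α = (1·(209/144) − (19/12)·0)/(19/4) = 11/36; β = (5·0 − (19/12)·1)/(19/4) = -1/3.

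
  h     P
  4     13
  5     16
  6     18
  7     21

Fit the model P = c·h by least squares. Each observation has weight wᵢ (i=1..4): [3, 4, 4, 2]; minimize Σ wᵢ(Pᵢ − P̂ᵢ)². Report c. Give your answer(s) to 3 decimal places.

c = 3.082

Forming XᵀWX = [[390]] and XᵀWP = [1202]ᵀ gives XᵀWX·[c]ᵀ = XᵀWP.
c = 1202/390 = 3.08205.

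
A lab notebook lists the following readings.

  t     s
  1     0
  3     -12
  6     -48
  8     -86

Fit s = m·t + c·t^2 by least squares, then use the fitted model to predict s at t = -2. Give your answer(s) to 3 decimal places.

With design matrix X, XᵀX = [[110, 756]; [756, 5474]] and Xᵀs = [-1012, -7340]ᵀ.
Δ = 110·5474 − 756² = 30604.
m = ((-1012)·5474 − 756·(-7340))/30604 = 334/1093; c = (110·(-7340) − 756·(-1012))/30604 = -10582/7651.
At t = -2: ŝ = (334/1093)·(-2) + (-10582/7651)·(4) = -47004/7651.

ŝ = -6.144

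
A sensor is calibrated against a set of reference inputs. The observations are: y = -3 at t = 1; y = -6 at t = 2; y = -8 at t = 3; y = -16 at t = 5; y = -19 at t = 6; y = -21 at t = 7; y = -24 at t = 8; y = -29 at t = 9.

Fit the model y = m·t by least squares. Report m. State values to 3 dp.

The normal equations are: 269·m = -833.
m = (-833)/269 = -3.09665.

m = -3.097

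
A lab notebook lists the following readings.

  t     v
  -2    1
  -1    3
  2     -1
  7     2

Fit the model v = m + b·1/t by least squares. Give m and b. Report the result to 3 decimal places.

m = 0.826, b = -1.977

The normal equations are: 4·m + (-6/7)·b = 5;  (-6/7)·m + (149/98)·b = -26/7.
Δ = 4·(149/98) − (-6/7)² = 262/49.
m = (5·(149/98) − (-6/7)·(-26/7))/(262/49) = 433/524; b = (4·(-26/7) − (-6/7)·5)/(262/49) = -259/131.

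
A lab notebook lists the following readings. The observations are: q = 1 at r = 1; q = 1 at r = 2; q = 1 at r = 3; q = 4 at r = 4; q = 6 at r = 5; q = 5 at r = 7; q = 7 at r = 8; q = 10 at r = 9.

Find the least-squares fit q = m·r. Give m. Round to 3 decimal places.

m = 0.936

Forming MᵀM = [[249]] and Mᵀq = [233]ᵀ gives MᵀM·[m]ᵀ = Mᵀq.
m = 233/249 = 0.935743.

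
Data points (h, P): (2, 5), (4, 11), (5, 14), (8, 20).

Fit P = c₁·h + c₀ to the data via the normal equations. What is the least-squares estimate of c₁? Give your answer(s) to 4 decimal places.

c₁ = 2.4800

Entries of MᵀM: Σh·h = 109, Σh = 19, Σ1 = 4.
Right-hand side: Σh·P = 284, ΣP = 50.
Normal equations: [[109, 19]; [19, 4]]·[c₁, c₀]ᵀ = [284, 50]ᵀ.
Δ = 109·4 − 19² = 75.
c₁ = (284·4 − 19·50)/75 = 62/25; c₀ = (109·50 − 19·284)/75 = 18/25.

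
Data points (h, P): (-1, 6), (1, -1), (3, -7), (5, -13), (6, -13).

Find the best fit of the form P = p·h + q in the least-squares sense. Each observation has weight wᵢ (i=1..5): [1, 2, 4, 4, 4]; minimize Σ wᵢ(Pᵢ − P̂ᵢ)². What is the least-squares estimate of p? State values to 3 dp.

Forming AᵀWA = [[283, 57]; [57, 15]] and AᵀWP = [-664, -128]ᵀ gives AᵀWA·[p, q]ᵀ = AᵀWP.
Δ = 283·15 − 57² = 996.
p = ((-664)·15 − 57·(-128))/996 = -222/83; q = (283·(-128) − 57·(-664))/996 = 406/249.

p = -2.675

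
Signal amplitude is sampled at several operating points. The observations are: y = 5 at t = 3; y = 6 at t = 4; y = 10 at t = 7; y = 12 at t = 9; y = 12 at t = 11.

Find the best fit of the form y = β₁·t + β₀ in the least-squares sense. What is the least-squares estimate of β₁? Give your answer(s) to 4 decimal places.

Setting ∂/∂β₁ … = 0 gives: 276·β₁ + 34·β₀ = 349;  34·β₁ + 5·β₀ = 45.
Determinant 276·5 − 34² = 224.
β₁ = (349·5 − 34·45)/224 = 215/224; β₀ = (276·45 − 34·349)/224 = 277/112.

β₁ = 0.9598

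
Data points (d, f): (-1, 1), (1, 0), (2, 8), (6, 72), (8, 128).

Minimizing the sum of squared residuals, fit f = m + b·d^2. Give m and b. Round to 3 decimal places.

With design matrix A, AᵀA = [[5, 106]; [106, 5410]] and Aᵀf = [209, 10817]ᵀ.
det = 5·5410 − 106² = 15814.
m = (209·5410 − 106·10817)/15814 = -7956/7907; b = (5·10817 − 106·209)/15814 = 31931/15814.

m = -1.006, b = 2.019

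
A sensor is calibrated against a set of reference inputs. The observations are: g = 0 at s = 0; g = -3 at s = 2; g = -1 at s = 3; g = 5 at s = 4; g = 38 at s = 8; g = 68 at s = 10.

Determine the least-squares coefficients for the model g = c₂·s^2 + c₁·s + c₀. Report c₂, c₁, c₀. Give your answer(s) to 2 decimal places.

With design matrix A, AᵀA = [[14449, 1611, 193]; [1611, 193, 27]; [193, 27, 6]] and Aᵀg = [9291, 995, 107]ᵀ.
Solving the 3×3 system (Gaussian elimination) gives c₂ = 2015/2068, c₁ = -6073/2068, c₀ = -152/517.

c₂ = 0.97, c₁ = -2.94, c₀ = -0.29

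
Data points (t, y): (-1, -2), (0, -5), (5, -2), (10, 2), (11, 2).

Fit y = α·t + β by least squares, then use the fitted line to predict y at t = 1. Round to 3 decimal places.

ŷ = -2.934

With design matrix X, XᵀX = [[247, 25]; [25, 5]] and Xᵀy = [34, -5]ᵀ.
Δ = 247·5 − 25² = 610.
α = (34·5 − 25·(-5))/610 = 59/122; β = (247·(-5) − 25·34)/610 = -417/122.
At t = 1: ŷ = (59/122)·(1) + (-417/122)·(1) = -179/61.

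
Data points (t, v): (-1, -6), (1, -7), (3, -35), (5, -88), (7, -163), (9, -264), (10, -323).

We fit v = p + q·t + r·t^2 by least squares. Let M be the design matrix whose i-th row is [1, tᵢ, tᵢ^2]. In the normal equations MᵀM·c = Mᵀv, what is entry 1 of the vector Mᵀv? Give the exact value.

-886

Entry 1 ↔ basis 1, so (Mᵀv)_{1} = Σᵢ vᵢ = (1)·(-6) + (1)·(-7) + (1)·(-35) + (1)·(-88) + (1)·(-163) + (1)·(-264) + (1)·(-323) = -886.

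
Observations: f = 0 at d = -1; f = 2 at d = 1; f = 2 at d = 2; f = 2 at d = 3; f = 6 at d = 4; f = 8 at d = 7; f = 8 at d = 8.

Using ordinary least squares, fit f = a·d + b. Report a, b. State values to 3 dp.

a = 0.972, b = 0.667

The normal system AᵀA·[a, b]ᵀ = Aᵀf is [[144, 24]; [24, 7]]·[a, b]ᵀ = [156, 28]ᵀ.
Eliminating b: 7·(row 1) − 24·(row 2) gives 432·a = 7·156 − 24·28 = 420, so a = 35/36.
Then b = (28 − 24·(35/36))/7 = 2/3.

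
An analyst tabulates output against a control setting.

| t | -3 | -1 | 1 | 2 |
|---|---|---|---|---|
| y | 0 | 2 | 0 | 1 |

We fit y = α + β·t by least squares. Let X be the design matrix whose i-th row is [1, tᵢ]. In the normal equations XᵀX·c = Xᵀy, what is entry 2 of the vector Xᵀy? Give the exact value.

0

Entry 2 ↔ basis t, so (Xᵀy)_{2} = Σᵢ (t)·yᵢ = (-3)·(0) + (-1)·(2) + (1)·(0) + (2)·(1) = 0.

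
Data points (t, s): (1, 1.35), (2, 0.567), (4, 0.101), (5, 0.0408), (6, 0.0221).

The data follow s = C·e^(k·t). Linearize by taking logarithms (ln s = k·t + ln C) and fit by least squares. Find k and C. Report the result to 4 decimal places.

k = -0.8382, C = 3.0143

Let Y = ln s. Fitting Y = k·t + ln C by least squares:
Σt = 18.0000, Σ(t)² = 82.0000, Σln s = -9.5712, Σt·ln s = -48.8737.
Equations: 82.0000·k + 18.0000·ln C = -48.8737;  18.0000·k + 5·ln C = -9.5712.
Solving (det = 86.0000): k = -0.83822, ln C = 1.10336, so C = exp(1.10336) = 3.01429.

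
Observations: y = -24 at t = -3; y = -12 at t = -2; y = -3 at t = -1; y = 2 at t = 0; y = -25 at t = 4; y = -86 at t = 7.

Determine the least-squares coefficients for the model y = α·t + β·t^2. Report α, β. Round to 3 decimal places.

With design matrix M, MᵀM = [[79, 371]; [371, 2755]] and Mᵀy = [-603, -4881]ᵀ.
Eliminating β: 2755·(row 1) − 371·(row 2) gives 80004·α = 2755·(-603) − 371·(-4881) = 149586, so α = 24931/13334.
Then β = ((-4881) − 371·(24931/13334))/2755 = -26981/13334.

α = 1.870, β = -2.023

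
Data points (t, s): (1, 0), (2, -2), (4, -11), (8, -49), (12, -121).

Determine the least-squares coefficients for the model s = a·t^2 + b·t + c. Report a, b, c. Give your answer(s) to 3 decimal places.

The normal equations are: 25105·a + 2313·b + 229·c = -20744;  2313·a + 229·b + 27·c = -1892;  229·a + 27·b + 5·c = -183.
(Σt^2·t^2 = 25105, Σt^2·t = 2313, Σt^2 = 229, Σt·t = 229, Σt = 27, Σ1 = 5, Σt^2·s = -20744, Σt·s = -1892, Σs = -183.)
Inverting the 3×3 Gram matrix, [a, b, c]ᵀ = [-10715/11054, 241097/143702, -90853/71851]ᵀ.

a = -0.969, b = 1.678, c = -1.264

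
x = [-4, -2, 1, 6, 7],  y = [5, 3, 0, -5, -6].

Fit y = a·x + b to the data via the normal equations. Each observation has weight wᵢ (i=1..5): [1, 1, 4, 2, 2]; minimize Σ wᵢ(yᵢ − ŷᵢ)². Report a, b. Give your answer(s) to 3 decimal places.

The normal equations are: 194·a + 24·b = -170;  24·a + 10·b = -14.
(Σwᵢ·x·x = 194, Σwᵢ·x = 24, Σwᵢ·1 = 10, Σwᵢ·x·y = -170, Σwᵢ·y = -14.)
det = 194·10 − 24² = 1364.
a = ((-170)·10 − 24·(-14))/1364 = -1; b = (194·(-14) − 24·(-170))/1364 = 1.

a = -1.000, b = 1.000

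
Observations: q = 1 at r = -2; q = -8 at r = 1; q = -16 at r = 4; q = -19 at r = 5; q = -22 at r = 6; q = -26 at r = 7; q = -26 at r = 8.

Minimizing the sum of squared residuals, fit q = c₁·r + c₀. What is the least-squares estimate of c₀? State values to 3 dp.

c₀ = -4.926

With design matrix X, XᵀX = [[195, 29]; [29, 7]] and Xᵀq = [-691, -116]ᵀ.
Eliminating c₀: 7·(row 1) − 29·(row 2) gives 524·c₁ = 7·(-691) − 29·(-116) = -1473, so c₁ = -1473/524.
Then c₀ = ((-116) − 29·(-1473/524))/7 = -2581/524.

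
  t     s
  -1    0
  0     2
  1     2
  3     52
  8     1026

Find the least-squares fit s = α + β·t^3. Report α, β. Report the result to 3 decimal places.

α = 0.517, β = 2.003

Sums needed: Σ1 = 5, Σt^3 = 539, Σt^3·t^3 = 262875.
Moment sums: Σs = 1082, Σt^3·s = 526718.
AᵀA·[α, β]ᵀ = Aᵀs becomes [[5, 539]; [539, 262875]]·[α, β]ᵀ = [1082, 526718]ᵀ.
Determinant 5·262875 − 539² = 1023854.
α = (1082·262875 − 539·526718)/1023854 = 264874/511927; β = (5·526718 − 539·1082)/1023854 = 1025196/511927.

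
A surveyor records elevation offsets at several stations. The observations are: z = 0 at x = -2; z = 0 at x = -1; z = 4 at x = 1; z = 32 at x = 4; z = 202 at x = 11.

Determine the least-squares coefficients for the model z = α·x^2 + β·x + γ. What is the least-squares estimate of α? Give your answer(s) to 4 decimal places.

α = 1.4559

Normal-equation sums: Σx^2·x^2 = 14915, Σx^2·x = 1387, Σx^2 = 143, Σx·x = 143, Σx = 13, Σ1 = 5.
And Σx^2·z = 24958, Σx·z = 2354, Σz = 238.
So MᵀM·[α, β, γ]ᵀ = Mᵀz: [[14915, 1387, 143]; [1387, 143, 13]; [143, 13, 5]]·[α, β, γ]ᵀ = [24958, 2354, 238]ᵀ.
Row-reducing yields α = 10210/7013, β = 16518/7013, γ = -1134/7013.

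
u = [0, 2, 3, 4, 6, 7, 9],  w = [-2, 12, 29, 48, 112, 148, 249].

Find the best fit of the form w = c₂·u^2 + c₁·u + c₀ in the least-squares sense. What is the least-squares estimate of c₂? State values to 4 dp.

The normal equations are: 10611·c₂ + 1387·c₁ + 195·c₀ = 32530;  1387·c₂ + 195·c₁ + 31·c₀ = 4252;  195·c₂ + 31·c₁ + 7·c₀ = 596.
(Σu^2·u^2 = 10611, Σu^2·u = 1387, Σu^2 = 195, Σu·u = 195, Σu = 31, Σ1 = 7, Σu^2·w = 32530, Σu·w = 4252, Σw = 596.)
Row-reducing yields c₂ = 65763/21802, c₁ = 6368/10901, c₀ = -2917/1982.

c₂ = 3.0164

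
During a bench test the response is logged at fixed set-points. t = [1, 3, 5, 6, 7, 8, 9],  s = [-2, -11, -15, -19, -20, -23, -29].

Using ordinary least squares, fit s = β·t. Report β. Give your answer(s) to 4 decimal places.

Compute the Gram sums: Σt·t = 265.
And Σt·s = -809.
β = (-809)/265 = -3.05283.

β = -3.0528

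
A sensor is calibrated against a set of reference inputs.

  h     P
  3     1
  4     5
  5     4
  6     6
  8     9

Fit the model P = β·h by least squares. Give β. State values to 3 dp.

Normal-equation sums: Σh·h = 150.
Right-hand side: Σh·P = 151.
XᵀX·[β]ᵀ = XᵀP becomes [[150]]·[β]ᵀ = [151]ᵀ.
β = 151/150 = 1.00667.

β = 1.007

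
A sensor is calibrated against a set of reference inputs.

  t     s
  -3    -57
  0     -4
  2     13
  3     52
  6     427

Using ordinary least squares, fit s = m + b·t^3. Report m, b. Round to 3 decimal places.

m = -3.030, b = 1.992

Sums needed: Σ1 = 5, Σt^3 = 224, Σt^3·t^3 = 48178.
For Aᵀs: Σs = 431, Σt^3·s = 95279.
AᵀA·[m, b]ᵀ = Aᵀs becomes [[5, 224]; [224, 48178]]·[m, b]ᵀ = [431, 95279]ᵀ.
Eliminating b: 48178·(row 1) − 224·(row 2) gives 190714·m = 48178·431 − 224·95279 = -577778, so m = -288889/95357.
Then b = (95279 − 224·(-288889/95357))/48178 = 379851/190714.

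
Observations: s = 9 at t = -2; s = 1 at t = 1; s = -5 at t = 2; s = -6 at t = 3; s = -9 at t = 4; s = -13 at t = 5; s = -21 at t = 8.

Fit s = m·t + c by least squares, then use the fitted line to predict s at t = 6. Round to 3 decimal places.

ŝ = -15.386

The normal equations are: 123·m + 21·c = -314;  21·m + 7·c = -44.
(Σt·t = 123, Σt = 21, Σ1 = 7, Σt·s = -314, Σs = -44.)
Eliminating c: 7·(row 1) − 21·(row 2) gives 420·m = 7·(-314) − 21·(-44) = -1274, so m = -91/30.
Then c = ((-44) − 21·(-91/30))/7 = 197/70.
At t = 6: ŝ = (-91/30)·(6) + (197/70)·(1) = -1077/70.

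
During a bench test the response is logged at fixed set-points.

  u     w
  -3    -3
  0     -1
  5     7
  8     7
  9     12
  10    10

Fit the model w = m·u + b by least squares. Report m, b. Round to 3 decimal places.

m = 1.104, b = -0.005

Compute the Gram sums: Σu·u = 279, Σu = 29, Σ1 = 6.
And Σu·w = 308, Σw = 32.
XᵀX·[m, b]ᵀ = Xᵀw becomes [[279, 29]; [29, 6]]·[m, b]ᵀ = [308, 32]ᵀ.
Eliminating b: 6·(row 1) − 29·(row 2) gives 833·m = 6·308 − 29·32 = 920, so m = 920/833.
Then b = (32 − 29·(920/833))/6 = -4/833.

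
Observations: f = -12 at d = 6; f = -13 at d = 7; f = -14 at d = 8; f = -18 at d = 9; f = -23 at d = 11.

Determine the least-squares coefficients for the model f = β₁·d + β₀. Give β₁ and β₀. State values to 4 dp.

With design matrix M, MᵀM = [[351, 41]; [41, 5]] and Mᵀf = [-690, -80]ᵀ.
Eliminating β₀: 5·(row 1) − 41·(row 2) gives 74·β₁ = 5·(-690) − 41·(-80) = -170, so β₁ = -85/37.
Then β₀ = ((-80) − 41·(-85/37))/5 = 105/37.

β₁ = -2.2973, β₀ = 2.8378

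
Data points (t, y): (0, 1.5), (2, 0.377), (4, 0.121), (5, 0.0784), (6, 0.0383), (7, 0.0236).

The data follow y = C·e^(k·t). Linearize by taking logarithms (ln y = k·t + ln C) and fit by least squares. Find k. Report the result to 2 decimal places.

Taking logs, ln y = k·t + ln C, so regress ln y on t.
Over the data: Σt = 24.0000, Σ(t)² = 130.0000, Σln y = -12.2368, Σt·ln y = -68.9279.
Normal system: [[130.0000, 24.0000]; [24.0000, 6]]·[k, ln C]ᵀ = [-68.9279, -12.2368]ᵀ.
Slope k = (n·Σt·ln y − Σt·Σln y)/(n·Σ(t)² − (Σt)²) = (6·-68.9279 − 24.0000·-12.2368)/204.0000 = -0.58767; ln C = (Σln y − k·Σt)/n = 0.31124.

k = -0.59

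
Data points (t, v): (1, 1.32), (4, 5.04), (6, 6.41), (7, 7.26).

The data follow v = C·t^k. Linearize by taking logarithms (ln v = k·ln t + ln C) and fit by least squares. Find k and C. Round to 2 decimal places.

Taking logs, ln v = k·ln t + ln C, so regress ln v on ln t.
Sums: Σln t = 5.1240, Σ(ln t)² = 8.9188, Σln v = 5.7353, Σln t·ln v = 9.4286.
Normal system: [[8.9188, 5.1240]; [5.1240, 4]]·[k, ln C]ᵀ = [9.4286, 5.7353]ᵀ.
Solving (det = 9.4201): k = 0.88395, ln C = 0.30148, so C = exp(0.30148) = 1.35186.

k = 0.88, C = 1.35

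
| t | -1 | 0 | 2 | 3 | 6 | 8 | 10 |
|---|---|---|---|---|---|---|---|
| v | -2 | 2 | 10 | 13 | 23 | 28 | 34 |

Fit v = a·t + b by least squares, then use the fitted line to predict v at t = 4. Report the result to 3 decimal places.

v̂ = 15.429

The normal system XᵀX·[a, b]ᵀ = Xᵀv is [[214, 28]; [28, 7]]·[a, b]ᵀ = [763, 108]ᵀ.
det = 214·7 − 28² = 714.
a = (763·7 − 28·108)/714 = 331/102; b = (214·108 − 28·763)/714 = 874/357.
At t = 4: v̂ = (331/102)·(4) + (874/357)·(1) = 108/7.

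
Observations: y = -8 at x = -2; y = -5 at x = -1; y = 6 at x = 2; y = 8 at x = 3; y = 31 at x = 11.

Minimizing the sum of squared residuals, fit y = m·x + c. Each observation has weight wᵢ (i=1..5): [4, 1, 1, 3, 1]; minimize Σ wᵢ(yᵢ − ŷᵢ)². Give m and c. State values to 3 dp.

m = 3.043, c = -1.556

Sums needed: Σwᵢ·x·x = 169, Σwᵢ·x = 13, Σwᵢ·1 = 10.
Right-hand side: Σwᵢ·x·y = 494, Σwᵢ·y = 24.
So MᵀWM·[m, c]ᵀ = MᵀWy: [[169, 13]; [13, 10]]·[m, c]ᵀ = [494, 24]ᵀ.
det = 169·10 − 13² = 1521.
m = (494·10 − 13·24)/1521 = 356/117; c = (169·24 − 13·494)/1521 = -14/9.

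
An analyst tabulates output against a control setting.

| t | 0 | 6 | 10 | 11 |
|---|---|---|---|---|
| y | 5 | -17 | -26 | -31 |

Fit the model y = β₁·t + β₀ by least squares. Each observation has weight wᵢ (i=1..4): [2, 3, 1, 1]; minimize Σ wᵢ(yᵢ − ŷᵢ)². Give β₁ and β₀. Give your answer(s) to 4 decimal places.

β₁ = -3.2315, β₀ = 4.0038

Normal-equation sums: Σwᵢ·t·t = 329, Σwᵢ·t = 39, Σwᵢ·1 = 7.
For MᵀWy: Σwᵢ·t·y = -907, Σwᵢ·y = -98.
So MᵀWM·[β₁, β₀]ᵀ = MᵀWy: [[329, 39]; [39, 7]]·[β₁, β₀]ᵀ = [-907, -98]ᵀ.
Eliminating β₀: 7·(row 1) − 39·(row 2) gives 782·β₁ = 7·(-907) − 39·(-98) = -2527, so β₁ = -2527/782.
Then β₀ = ((-98) − 39·(-2527/782))/7 = 3131/782.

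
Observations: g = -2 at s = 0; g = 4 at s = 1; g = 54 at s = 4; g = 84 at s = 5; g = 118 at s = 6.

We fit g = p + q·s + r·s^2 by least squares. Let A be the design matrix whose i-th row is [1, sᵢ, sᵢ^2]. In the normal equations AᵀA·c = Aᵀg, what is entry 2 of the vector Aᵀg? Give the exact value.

1348

Entry 2 ↔ basis s, so (Aᵀg)_{2} = Σᵢ (s)·gᵢ = (0)·(-2) + (1)·(4) + (4)·(54) + (5)·(84) + (6)·(118) = 1348.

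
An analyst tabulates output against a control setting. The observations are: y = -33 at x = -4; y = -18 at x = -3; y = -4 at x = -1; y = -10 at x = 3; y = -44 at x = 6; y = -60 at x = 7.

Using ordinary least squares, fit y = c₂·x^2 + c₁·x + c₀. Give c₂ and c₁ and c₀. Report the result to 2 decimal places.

c₂ = -1.46, c₁ = 1.73, c₀ = -1.27

Entries of AᵀA: Σx^2·x^2 = 4116, Σx^2·x = 494, Σx^2 = 120, Σx·x = 120, Σx = 8, Σ1 = 6.
Moment sums: Σx^2·y = -5308, Σx·y = -524, Σy = -169.
Normal equations: [[4116, 494, 120]; [494, 120, 8]; [120, 8, 6]]·[c₂, c₁, c₀]ᵀ = [-5308, -524, -169]ᵀ.
Row-reducing yields c₂ = -5552/3803, c₁ = 6572/3803, c₀ = -9681/7606.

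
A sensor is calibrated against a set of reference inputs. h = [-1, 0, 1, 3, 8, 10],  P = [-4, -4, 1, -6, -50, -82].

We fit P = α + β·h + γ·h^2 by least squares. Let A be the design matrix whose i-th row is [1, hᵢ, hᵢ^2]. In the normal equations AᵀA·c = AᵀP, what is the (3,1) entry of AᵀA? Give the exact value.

Row 3 ↔ basis h^2, column 1 ↔ basis 1, so (AᵀA)_{3,1} = Σᵢ h^2 = (1)·(1) + (0)·(1) + (1)·(1) + (9)·(1) + (64)·(1) + (100)·(1) = 175.

175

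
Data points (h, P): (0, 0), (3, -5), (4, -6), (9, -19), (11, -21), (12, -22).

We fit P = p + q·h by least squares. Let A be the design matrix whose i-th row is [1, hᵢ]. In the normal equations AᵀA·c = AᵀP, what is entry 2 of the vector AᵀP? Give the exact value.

Entry 2 ↔ basis h, so (AᵀP)_{2} = Σᵢ (h)·Pᵢ = (0)·(0) + (3)·(-5) + (4)·(-6) + (9)·(-19) + (11)·(-21) + (12)·(-22) = -705.

-705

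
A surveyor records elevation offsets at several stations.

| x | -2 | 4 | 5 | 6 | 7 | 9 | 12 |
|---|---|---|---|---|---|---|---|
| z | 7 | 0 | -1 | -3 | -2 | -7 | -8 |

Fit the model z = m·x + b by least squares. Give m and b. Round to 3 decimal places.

Forming MᵀM = [[355, 41]; [41, 7]] and Mᵀz = [-210, -14]ᵀ gives MᵀM·[m, b]ᵀ = Mᵀz.
Eliminating b: 7·(row 1) − 41·(row 2) gives 804·m = 7·(-210) − 41·(-14) = -896, so m = -224/201.
Then b = ((-14) − 41·(-224/201))/7 = 910/201.

m = -1.114, b = 4.527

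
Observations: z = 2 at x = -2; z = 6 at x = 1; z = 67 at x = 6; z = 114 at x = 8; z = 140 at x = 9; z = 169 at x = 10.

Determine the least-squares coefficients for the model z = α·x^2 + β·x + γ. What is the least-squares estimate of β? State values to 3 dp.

β = 2.540

The normal system AᵀA·[α, β, γ]ᵀ = Aᵀz is [[21970, 2450, 286]; [2450, 286, 32]; [286, 32, 6]]·[α, β, γ]ᵀ = [37962, 4266, 498]ᵀ.
Inverting the 3×3 Gram matrix, [α, β, γ]ᵀ = [37947/26641, 67662/26641, 41532/26641]ᵀ.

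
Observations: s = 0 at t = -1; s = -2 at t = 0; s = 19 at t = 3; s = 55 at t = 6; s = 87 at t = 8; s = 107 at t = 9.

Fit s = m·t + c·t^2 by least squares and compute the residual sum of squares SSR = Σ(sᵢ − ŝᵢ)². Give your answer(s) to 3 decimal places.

SSR = 10.680

With design matrix X, XᵀX = [[191, 1483]; [1483, 12035]] and Xᵀs = [2046, 16386]ᵀ.
det = 191·12035 − 1483² = 99396.
m = (2046·12035 − 1483·16386)/99396 = 8977/2761; c = (191·16386 − 1483·2046)/99396 = 2653/2761.
Residuals: 6324/2761, -2, 1651/2761, 2485/2761, -1401/2761, -259/2761; SSR = 29488/2761.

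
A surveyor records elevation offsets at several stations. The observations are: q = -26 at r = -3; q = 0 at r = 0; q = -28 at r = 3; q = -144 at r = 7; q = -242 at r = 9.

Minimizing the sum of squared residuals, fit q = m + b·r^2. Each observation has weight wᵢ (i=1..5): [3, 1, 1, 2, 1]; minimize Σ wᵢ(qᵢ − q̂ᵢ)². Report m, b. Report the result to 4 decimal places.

With design matrix A, AᵀWA = [[8, 215]; [215, 11687]] and AᵀWq = [-636, -34668]ᵀ.
Δ = 8·11687 − 215² = 47271.
m = ((-636)·11687 − 215·(-34668))/47271 = 6896/15757; b = (8·(-34668) − 215·(-636))/47271 = -46868/15757.

m = 0.4376, b = -2.9744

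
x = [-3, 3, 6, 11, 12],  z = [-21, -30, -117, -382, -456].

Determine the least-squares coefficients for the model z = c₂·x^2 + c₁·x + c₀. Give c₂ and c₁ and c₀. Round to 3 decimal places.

c₂ = -3.050, c₁ = -1.479, c₀ = 1.947

From the data, Σx^2·x^2 = 36835, Σx^2·x = 3275, Σx^2 = 319, Σx·x = 319, Σx = 29, Σ1 = 5.
And Σx^2·z = -116557, Σx·z = -10403, Σz = -1006.
So AᵀA·[c₂, c₁, c₀]ᵀ = Aᵀz: [[36835, 3275, 319]; [3275, 319, 29]; [319, 29, 5]]·[c₂, c₁, c₀]ᵀ = [-116557, -10403, -1006]ᵀ.
Inverting the 3×3 Gram matrix, [c₂, c₁, c₀]ᵀ = [-29685/9734, -14401/9734, 9474/4867]ᵀ.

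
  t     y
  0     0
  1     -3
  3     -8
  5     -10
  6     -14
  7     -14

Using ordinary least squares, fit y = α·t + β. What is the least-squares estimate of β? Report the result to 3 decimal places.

With design matrix M, MᵀM = [[120, 22]; [22, 6]] and Mᵀy = [-259, -49]ᵀ.
Determinant 120·6 − 22² = 236.
α = ((-259)·6 − 22·(-49))/236 = -119/59; β = (120·(-49) − 22·(-259))/236 = -91/118.

β = -0.771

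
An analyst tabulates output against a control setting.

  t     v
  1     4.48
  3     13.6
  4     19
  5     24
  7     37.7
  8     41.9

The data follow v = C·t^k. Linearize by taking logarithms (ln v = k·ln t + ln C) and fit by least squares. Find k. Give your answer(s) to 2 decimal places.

Taking logs, ln v = k·ln t + ln C, so regress ln v on ln t.
Σln t = 8.1197, Σ(ln t)² = 13.8297, Σln v = 17.5971, Σln t·ln v = 26.8945.
Equations: 13.8297·k + 8.1197·ln C = 26.8945;  8.1197·k + 6·ln C = 17.5971.
Δ = 13.8297·6 − (8.1197)² = 17.0487; k = (26.8945·6 − 8.1197·17.5971)/17.0487 = 1.08417, ln C = (13.8297·17.5971 − 8.1197·26.8945)/17.0487 = 1.46567.

k = 1.08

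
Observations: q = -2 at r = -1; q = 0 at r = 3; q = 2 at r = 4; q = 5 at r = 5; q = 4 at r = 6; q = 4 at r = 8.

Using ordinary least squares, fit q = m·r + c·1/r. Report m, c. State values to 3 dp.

m = 0.562, c = 1.032

The normal system MᵀM·[m, c]ᵀ = Mᵀq is [[151, 6]; [6, 18101/14400]]·[m, c]ᵀ = [91, 14/3]ᵀ.
Eliminating c: (18101/14400)·(row 1) − 6·(row 2) gives (2214851/14400)·m = (18101/14400)·91 − 6·(14/3) = 1243991/14400, so m = 1243991/2214851.
Then c = ((14/3) − 6·(1243991/2214851))/(18101/14400) = 2284800/2214851.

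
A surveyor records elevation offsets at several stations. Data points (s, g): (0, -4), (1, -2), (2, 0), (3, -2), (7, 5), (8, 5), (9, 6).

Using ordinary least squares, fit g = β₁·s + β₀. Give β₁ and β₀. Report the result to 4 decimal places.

With design matrix X, XᵀX = [[208, 30]; [30, 7]] and Xᵀg = [121, 8]ᵀ.
Eliminating β₀: 7·(row 1) − 30·(row 2) gives 556·β₁ = 7·121 − 30·8 = 607, so β₁ = 607/556.
Then β₀ = (8 − 30·(607/556))/7 = -983/278.

β₁ = 1.0917, β₀ = -3.5360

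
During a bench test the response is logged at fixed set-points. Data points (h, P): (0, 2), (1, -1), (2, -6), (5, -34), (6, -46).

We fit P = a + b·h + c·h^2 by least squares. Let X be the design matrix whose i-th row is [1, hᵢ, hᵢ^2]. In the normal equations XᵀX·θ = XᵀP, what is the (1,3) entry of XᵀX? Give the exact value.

66

Row 1 ↔ basis 1, column 3 ↔ basis h^2, so (XᵀX)_{1,3} = Σᵢ h^2 = (1)·(0) + (1)·(1) + (1)·(4) + (1)·(25) + (1)·(36) = 66.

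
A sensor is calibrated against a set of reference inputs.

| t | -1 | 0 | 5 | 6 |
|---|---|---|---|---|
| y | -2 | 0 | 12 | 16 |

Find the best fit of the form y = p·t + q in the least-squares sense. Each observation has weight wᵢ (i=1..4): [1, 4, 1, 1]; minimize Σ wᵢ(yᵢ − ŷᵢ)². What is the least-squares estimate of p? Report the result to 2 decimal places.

p = 2.53

From the data, Σwᵢ·t·t = 62, Σwᵢ·t = 10, Σwᵢ·1 = 7.
Moment sums: Σwᵢ·t·y = 158, Σwᵢ·y = 26.
Normal equations: [[62, 10]; [10, 7]]·[p, q]ᵀ = [158, 26]ᵀ.
Eliminating q: 7·(row 1) − 10·(row 2) gives 334·p = 7·158 − 10·26 = 846, so p = 423/167.
Then q = (26 − 10·(423/167))/7 = 16/167.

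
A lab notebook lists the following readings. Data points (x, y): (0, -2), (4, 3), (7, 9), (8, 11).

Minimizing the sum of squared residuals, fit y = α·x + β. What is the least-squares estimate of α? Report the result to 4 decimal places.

Setting ∂/∂α … = 0 gives: 129·α + 19·β = 163;  19·α + 4·β = 21.
Eliminating β: 4·(row 1) − 19·(row 2) gives 155·α = 4·163 − 19·21 = 253, so α = 253/155.
Then β = (21 − 19·(253/155))/4 = -388/155.

α = 1.6323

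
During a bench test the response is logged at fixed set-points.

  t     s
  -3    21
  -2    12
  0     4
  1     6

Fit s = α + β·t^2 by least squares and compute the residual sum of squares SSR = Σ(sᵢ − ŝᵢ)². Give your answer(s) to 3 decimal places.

SSR = 0.133

Entries of XᵀX: Σ1 = 4, Σt^2 = 14, Σt^2·t^2 = 98.
And Σs = 43, Σt^2·s = 243.
XᵀX·[α, β]ᵀ = Xᵀs becomes [[4, 14]; [14, 98]]·[α, β]ᵀ = [43, 243]ᵀ.
Eliminating β: 98·(row 1) − 14·(row 2) gives 196·α = 98·43 − 14·243 = 812, so α = 29/7.
Then β = (243 − 14·(29/7))/98 = 185/98.
Residuals: -13/98, 15/49, -1/7, -3/98; SSR = 13/98.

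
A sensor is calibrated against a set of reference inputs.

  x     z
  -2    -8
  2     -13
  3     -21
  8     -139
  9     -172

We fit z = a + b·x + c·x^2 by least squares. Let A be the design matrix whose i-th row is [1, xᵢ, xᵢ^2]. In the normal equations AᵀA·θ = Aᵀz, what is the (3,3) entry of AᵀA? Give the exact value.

10770

Row 3 ↔ basis x^2, column 3 ↔ basis x^2, so (AᵀA)_{3,3} = Σᵢ (x^2)·(x^2) = (4)·(4) + (4)·(4) + (9)·(9) + (64)·(64) + (81)·(81) = 10770.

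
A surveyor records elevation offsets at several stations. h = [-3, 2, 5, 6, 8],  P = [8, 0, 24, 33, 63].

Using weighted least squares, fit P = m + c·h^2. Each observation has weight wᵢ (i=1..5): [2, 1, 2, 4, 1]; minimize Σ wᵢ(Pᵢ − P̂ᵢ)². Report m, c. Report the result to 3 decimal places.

m = -2.178, c = 1.003

Setting ∂/∂m … = 0 gives: 10·m + 280·c = 259;  280·m + 10708·c = 10128.
(Σwᵢ·1 = 10, Σwᵢ·h^2 = 280, Σwᵢ·h^2·h^2 = 10708, Σwᵢ·P = 259, Σwᵢ·h^2·P = 10128.)
det = 10·10708 − 280² = 28680.
m = (259·10708 − 280·10128)/28680 = -15617/7170; c = (10·10128 − 280·259)/28680 = 719/717.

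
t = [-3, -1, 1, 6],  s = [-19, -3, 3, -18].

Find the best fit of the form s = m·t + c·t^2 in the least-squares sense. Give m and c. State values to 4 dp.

m = 3.1877, c = -1.0308

From the data, Σt·t = 47, Σt·t^2 = 189, Σt^2·t^2 = 1379.
Moment sums: Σt·s = -45, Σt^2·s = -819.
Normal equations: [[47, 189]; [189, 1379]]·[m, c]ᵀ = [-45, -819]ᵀ.
Δ = 47·1379 − 189² = 29092.
m = ((-45)·1379 − 189·(-819))/29092 = 3312/1039; c = (47·(-819) − 189·(-45))/29092 = -1071/1039.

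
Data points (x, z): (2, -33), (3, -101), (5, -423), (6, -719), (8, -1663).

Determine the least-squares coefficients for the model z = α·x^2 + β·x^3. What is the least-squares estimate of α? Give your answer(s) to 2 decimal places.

α = -1.98

MᵀM·[α, β]ᵀ = Mᵀz reads: 6114·α + 43944·β = -143932;  43944·α + 325218·β = -1062626.
(Σx^2·x^2 = 6114, Σx^2·x^3 = 43944, Σx^3·x^3 = 325218, Σx^2·z = -143932, Σx^3·z = -1062626.)
Eliminating β: 325218·(row 1) − 43944·(row 2) gives 57307716·α = 325218·(-143932) − 43944·(-1062626) = -113240232, so α = -3145562/1591881.
Then β = ((-1062626) − 43944·(-3145562/1591881))/325218 = -1592107/530627.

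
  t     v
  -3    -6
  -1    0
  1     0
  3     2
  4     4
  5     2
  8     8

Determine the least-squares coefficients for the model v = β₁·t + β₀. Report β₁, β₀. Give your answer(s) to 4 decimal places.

β₁ = 1.0717, β₀ = -1.1741

From the data, Σt·t = 125, Σt = 17, Σ1 = 7.
Right-hand side: Σt·v = 114, Σv = 10.
So XᵀX·[β₁, β₀]ᵀ = Xᵀv: [[125, 17]; [17, 7]]·[β₁, β₀]ᵀ = [114, 10]ᵀ.
det = 125·7 − 17² = 586.
β₁ = (114·7 − 17·10)/586 = 314/293; β₀ = (125·10 − 17·114)/586 = -344/293.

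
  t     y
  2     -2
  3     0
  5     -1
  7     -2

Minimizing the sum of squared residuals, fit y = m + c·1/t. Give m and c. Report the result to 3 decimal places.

With design matrix X, XᵀX = [[4, 247/210]; [247/210, 18589/44100]] and Xᵀy = [-5, -52/35]ᵀ.
Δ = 4·(18589/44100) − (247/210)² = 1483/4900.
m = ((-5)·(18589/44100) − (247/210)·(-52/35))/(1483/4900) = -15881/13347; c = (4·(-52/35) − (247/210)·(-5))/(1483/4900) = -910/4449.

m = -1.190, c = -0.205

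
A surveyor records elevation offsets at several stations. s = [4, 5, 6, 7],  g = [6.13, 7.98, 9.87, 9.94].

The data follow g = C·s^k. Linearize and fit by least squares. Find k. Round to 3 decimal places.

Linearized form: ln g = k·ln s + ln C. From the 4 transformed points,
AᵀA = [[11.5091, 6.7334]; [6.7334, 4]], rhs = [14.4275, 8.4762]ᵀ  (here Σln s = 6.7334, Σ(ln s)² = 11.5091, Σln g = 8.4762, Σln s·ln g = 14.4275).
Solving (det = 0.6976): k = 0.91204, ln C = 0.58377.

k = 0.912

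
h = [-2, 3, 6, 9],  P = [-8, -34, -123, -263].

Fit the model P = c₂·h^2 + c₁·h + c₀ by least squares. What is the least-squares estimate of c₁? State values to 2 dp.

Entries of XᵀX: Σh^2·h^2 = 7954, Σh^2·h = 964, Σh^2 = 130, Σh·h = 130, Σh = 16, Σ1 = 4.
For XᵀP: Σh^2·P = -26069, Σh·P = -3191, ΣP = -428.
Normal equations: [[7954, 964, 130]; [964, 130, 16]; [130, 16, 4]]·[c₂, c₁, c₀]ᵀ = [-26069, -3191, -428]ᵀ.
Row-reducing yields c₂ = -8101/2721, c₁ = -12955/5442, c₀ = -1303/1814.

c₁ = -2.38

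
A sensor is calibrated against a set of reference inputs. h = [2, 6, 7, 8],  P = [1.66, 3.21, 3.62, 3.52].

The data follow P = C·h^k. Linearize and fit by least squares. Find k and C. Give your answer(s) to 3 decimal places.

With ln Pᵢ as the transformed response and ln hᵢ as the regressor:
Sums: Σln h = 6.5103, Σ(ln h)² = 11.8015, Σln P = 4.2180, Σln h·ln P = 7.5612.
Normal system: [[11.8015, 6.5103]; [6.5103, 4]]·[k, ln C]ᵀ = [7.5612, 4.2180]ᵀ.
Slope k = (n·Σln h·ln P − Σln h·Σln P)/(n·Σ(ln h)² − (Σln h)²) = (4·7.5612 − 6.5103·4.2180)/4.8225 = 0.57740; ln C = (Σln P − k·Σln h)/n = 0.11475, so C = exp(0.11475) = 1.12160.

k = 0.577, C = 1.122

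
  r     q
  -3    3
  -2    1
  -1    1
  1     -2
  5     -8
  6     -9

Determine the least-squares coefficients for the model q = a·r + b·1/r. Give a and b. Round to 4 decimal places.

a = -1.4585, b = 0.4738

Compute the Gram sums: Σr·r = 76, Σr·1/r = 6, Σ1/r·1/r = 1093/450.
Right-hand side: Σr·q = -108, Σ1/r·q = -38/5.
AᵀA·[a, b]ᵀ = Aᵀq becomes [[76, 6]; [6, 1093/450]]·[a, b]ᵀ = [-108, -38/5]ᵀ.
det = 76·(1093/450) − 6² = 33434/225.
a = ((-108)·(1093/450) − 6·(-38/5))/(33434/225) = -24381/16717; b = (76·(-38/5) − 6·(-108))/(33434/225) = 7920/16717.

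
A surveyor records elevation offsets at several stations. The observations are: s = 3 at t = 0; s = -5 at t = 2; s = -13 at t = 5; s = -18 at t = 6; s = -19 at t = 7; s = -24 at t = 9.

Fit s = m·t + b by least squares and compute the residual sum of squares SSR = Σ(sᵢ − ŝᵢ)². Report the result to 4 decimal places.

From the data, Σt·t = 195, Σt = 29, Σ1 = 6.
For Xᵀs: Σt·s = -532, Σs = -76.
So XᵀX·[m, b]ᵀ = Xᵀs: [[195, 29]; [29, 6]]·[m, b]ᵀ = [-532, -76]ᵀ.
Eliminating b: 6·(row 1) − 29·(row 2) gives 329·m = 6·(-532) − 29·(-76) = -988, so m = -988/329.
Then b = ((-76) − 29·(-988/329))/6 = 608/329.
Residuals: 379/329, -277/329, 55/329, -86/47, 57/329, 388/329; SSR = 2248/329.

SSR = 6.8328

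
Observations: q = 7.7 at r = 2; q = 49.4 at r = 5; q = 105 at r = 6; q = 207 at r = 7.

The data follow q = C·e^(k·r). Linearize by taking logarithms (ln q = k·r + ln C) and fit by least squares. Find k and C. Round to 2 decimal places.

With ln qᵢ as the transformed response and rᵢ as the regressor:
XᵀX = [[114.0000, 20.0000]; [20.0000, 4]], rhs = [88.8350, 15.9278]ᵀ  (here Σr = 20.0000, Σ(r)² = 114.0000, Σln q = 15.9278, Σr·ln q = 88.8350).
Solving (det = 56.0000): k = 0.65684, ln C = 0.69777, so C = exp(0.69777) = 2.00927.

k = 0.66, C = 2.01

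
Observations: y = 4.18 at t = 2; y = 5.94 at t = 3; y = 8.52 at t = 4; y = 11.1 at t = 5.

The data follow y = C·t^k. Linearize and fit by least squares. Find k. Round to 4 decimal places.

k = 1.0720

Taking logs, ln y = k·ln t + ln C, so regress ln y on ln t.
AᵀA = [[6.1995, 4.7875]; [4.7875, 4]], rhs = [9.7927, 7.7614]ᵀ  (here Σln t = 4.7875, Σ(ln t)² = 6.1995, Σln y = 7.7614, Σln t·ln y = 9.7927).
Slope k = (n·Σln t·ln y − Σln t·Σln y)/(n·Σ(ln t)² − (Σln t)²) = (4·9.7927 − 4.7875·7.7614)/1.8779 = 1.07199; ln C = (Σln y − k·Σln t)/n = 0.65731.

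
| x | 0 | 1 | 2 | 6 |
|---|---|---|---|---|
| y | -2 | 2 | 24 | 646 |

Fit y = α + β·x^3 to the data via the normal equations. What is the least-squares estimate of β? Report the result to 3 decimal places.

Setting ∂/∂α … = 0 gives: 4·α + 225·β = 670;  225·α + 46721·β = 139730.
(Σ1 = 4, Σx^3 = 225, Σx^3·x^3 = 46721, Σy = 670, Σx^3·y = 139730.)
Determinant 4·46721 − 225² = 136259.
α = (670·46721 − 225·139730)/136259 = -136180/136259; β = (4·139730 − 225·670)/136259 = 408170/136259.

β = 2.996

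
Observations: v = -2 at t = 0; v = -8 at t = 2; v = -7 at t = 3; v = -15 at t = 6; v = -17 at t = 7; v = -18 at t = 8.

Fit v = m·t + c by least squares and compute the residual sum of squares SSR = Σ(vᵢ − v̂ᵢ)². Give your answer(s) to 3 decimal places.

Sums needed: Σt·t = 162, Σt = 26, Σ1 = 6.
And Σt·v = -390, Σv = -67.
Δ = 162·6 − 26² = 296.
m = ((-390)·6 − 26·(-67))/296 = -299/148; c = (162·(-67) − 26·(-390))/296 = -357/148.
Residuals: 61/148, -229/148, 109/74, -69/148, -33/74, 85/148; SSR = 811/148.

SSR = 5.480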